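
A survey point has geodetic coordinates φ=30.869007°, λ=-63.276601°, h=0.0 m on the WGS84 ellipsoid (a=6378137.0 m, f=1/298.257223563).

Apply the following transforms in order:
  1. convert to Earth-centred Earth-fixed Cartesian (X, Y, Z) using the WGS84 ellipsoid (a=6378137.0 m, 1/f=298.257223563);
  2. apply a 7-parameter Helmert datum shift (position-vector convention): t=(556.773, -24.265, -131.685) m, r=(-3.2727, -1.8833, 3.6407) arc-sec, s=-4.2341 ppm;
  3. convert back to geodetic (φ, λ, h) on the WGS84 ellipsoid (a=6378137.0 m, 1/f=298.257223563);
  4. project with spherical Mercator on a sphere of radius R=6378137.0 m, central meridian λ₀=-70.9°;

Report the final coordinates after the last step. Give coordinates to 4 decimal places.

E=849307.7488 m, N=3615589.6958 m

start: φ=30.869007°, λ=-63.276601°, h=0.000 m
→ ECEF (a=6378137.000, f=1/298.257223563): X=2464022.9854, Y=-4894184.0630, Z=3253436.3566
→ Helmert 7p (PV): X=2464626.0051, Y=-4894092.4938, Z=3253391.0471
→ geod (Bowring, a=6378137.000): φ=30.86777967°, λ=-63.27053868°, h=139.3332 m
→ merc (R=6378137.0, λ₀=-70.9°): E=849307.7488, N=3615589.6958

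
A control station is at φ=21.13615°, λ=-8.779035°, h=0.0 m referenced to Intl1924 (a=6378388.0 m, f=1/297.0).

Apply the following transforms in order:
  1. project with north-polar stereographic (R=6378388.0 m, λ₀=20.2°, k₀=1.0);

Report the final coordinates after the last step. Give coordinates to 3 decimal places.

start: φ=21.136150°, λ=-8.779035°, h=0.000 m
→ stereo (R=6378388.0, λ₀=20.2°): E=-4236953.8724, N=-7650267.5235

E=-4236953.872 m, N=-7650267.524 m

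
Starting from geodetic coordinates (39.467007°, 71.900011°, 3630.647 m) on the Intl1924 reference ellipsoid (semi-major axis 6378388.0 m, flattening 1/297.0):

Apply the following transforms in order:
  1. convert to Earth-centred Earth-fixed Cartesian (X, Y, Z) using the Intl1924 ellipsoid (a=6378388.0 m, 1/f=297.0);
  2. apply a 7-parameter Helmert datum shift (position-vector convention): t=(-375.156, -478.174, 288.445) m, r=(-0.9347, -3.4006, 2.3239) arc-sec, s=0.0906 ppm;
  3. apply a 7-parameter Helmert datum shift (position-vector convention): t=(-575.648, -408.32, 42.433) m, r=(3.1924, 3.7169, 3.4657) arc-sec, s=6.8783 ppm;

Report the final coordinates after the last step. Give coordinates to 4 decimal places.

start: φ=39.467007°, λ=71.900011°, h=3630.647 m
→ ECEF (a=6378388.000, f=1/297.0): X=1532739.9594, Y=4689426.8509, Z=4034851.0672
→ Helmert 7p (PV): X=1532245.5875, Y=4688984.6547, Z=4035143.8970
→ Helmert 7p (PV): X=1531674.4070, Y=4688571.8791, Z=4035259.0464

X=1531674.4070 m, Y=4688571.8791 m, Z=4035259.0464 m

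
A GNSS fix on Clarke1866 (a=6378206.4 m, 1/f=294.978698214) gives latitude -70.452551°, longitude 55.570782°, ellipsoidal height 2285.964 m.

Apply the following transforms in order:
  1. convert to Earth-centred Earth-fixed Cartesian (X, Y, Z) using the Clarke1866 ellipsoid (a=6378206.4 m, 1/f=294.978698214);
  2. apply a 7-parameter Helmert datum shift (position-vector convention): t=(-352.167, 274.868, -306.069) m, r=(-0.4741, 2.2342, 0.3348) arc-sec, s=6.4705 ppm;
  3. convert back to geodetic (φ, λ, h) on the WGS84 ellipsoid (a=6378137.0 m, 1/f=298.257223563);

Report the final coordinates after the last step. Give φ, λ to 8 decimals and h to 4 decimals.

start: φ=-70.452551°, λ=55.570782°, h=2285.964 m
→ ECEF (a=6378206.400, f=1/294.978698214): X=1210650.6337, Y=1766177.9001, Z=-5990090.8974
→ Helmert 7p (PV): X=1210238.5501, Y=1766452.3929, Z=-5990452.8984
→ geod (Bowring, a=6378137.000): φ=-70.45234351°, λ=55.58402960°, h=2483.1191 m

φ=-70.45234351°, λ=55.58402960°, h=2483.1191 m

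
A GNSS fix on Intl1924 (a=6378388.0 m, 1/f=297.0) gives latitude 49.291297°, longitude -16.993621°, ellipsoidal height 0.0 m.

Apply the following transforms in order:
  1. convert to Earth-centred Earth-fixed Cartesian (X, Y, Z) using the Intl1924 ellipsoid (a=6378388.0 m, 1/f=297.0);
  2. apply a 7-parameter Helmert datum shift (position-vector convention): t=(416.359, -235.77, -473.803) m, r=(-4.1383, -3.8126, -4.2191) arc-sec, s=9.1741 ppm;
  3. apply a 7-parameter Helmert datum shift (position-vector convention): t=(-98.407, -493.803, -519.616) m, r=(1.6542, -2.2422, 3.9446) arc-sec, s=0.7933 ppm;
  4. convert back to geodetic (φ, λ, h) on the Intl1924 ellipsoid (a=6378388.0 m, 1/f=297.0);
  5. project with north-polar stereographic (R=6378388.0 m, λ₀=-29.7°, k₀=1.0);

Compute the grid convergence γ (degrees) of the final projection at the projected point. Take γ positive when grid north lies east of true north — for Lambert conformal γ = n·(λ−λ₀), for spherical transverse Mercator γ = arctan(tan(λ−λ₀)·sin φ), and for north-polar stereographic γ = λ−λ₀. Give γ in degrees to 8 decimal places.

12.69818448

start: φ=49.291297°, λ=-16.993621°, h=0.000 m
→ ECEF (a=6378388.000, f=1/297.0): X=3986137.7761, Y=-1218199.3582, Z=4811841.6885
→ Helmert 7p (PV): X=3986476.8431, Y=-1218431.2993, Z=4811510.1513
→ Helmert 7p (PV): X=3986352.5963, Y=-1218888.4190, Z=4811027.9157
→ geod (Bowring, a=6378388.000): φ=49.28375134°, λ=-17.00181552°, h=-351.4459 m
→ into stereo (λ₀=-29.7°): φ=49.28375134°, λ−λ₀=12.69818448°
convergence γ = 12.69818448°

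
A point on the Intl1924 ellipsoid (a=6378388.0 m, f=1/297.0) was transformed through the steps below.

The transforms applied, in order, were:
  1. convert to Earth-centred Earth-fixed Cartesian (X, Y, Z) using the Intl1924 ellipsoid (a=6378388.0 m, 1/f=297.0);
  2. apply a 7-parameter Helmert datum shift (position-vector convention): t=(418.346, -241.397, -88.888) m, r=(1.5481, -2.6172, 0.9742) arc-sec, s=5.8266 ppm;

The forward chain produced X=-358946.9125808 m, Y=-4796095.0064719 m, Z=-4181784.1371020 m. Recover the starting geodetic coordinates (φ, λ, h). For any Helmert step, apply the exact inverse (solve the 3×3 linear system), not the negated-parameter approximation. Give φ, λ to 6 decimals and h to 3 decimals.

φ=-41.197880°, λ=-94.286180°, h=3910.377 m

start: X=-358946.9126, Y=-4796095.0065, Z=-4181784.1371 m
→ Helmert⁻¹: X=-359438.8746, Y=-4795855.3533, Z=-4181630.3286
→ geod (Bowring, a=6378388.000): φ=-41.19788000°, λ=-94.28618000°, h=3910.3770 m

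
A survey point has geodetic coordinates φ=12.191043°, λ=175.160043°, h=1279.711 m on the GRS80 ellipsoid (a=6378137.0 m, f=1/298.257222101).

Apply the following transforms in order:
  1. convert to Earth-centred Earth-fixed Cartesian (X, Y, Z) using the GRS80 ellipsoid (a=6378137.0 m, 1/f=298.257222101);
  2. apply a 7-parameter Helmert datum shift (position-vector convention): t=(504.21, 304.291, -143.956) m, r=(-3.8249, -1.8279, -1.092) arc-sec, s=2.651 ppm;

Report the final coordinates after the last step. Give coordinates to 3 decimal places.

X=-6213768.392 m, Y=526552.822 m, Z=1338132.106 m

start: φ=12.191043°, λ=175.160043°, h=1279.711 m
→ ECEF (a=6378137.000, f=1/298.257222101): X=-6214247.0531, Y=526189.4186, Z=1338337.3420
→ Helmert 7p (PV): X=-6213768.3915, Y=526552.8216, Z=1338132.1063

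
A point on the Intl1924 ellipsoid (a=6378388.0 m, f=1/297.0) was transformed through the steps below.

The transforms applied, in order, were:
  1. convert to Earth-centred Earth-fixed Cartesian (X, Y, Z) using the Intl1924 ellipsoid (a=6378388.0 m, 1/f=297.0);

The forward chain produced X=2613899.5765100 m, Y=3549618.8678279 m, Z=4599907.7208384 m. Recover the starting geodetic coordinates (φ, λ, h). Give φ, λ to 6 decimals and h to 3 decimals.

φ=46.412055°, λ=53.632485°, h=3973.256 m

start: X=2613899.5765, Y=3549618.8678, Z=4599907.7208 m
→ geod (Bowring, a=6378388.000): φ=46.41205500°, λ=53.63248500°, h=3973.2560 m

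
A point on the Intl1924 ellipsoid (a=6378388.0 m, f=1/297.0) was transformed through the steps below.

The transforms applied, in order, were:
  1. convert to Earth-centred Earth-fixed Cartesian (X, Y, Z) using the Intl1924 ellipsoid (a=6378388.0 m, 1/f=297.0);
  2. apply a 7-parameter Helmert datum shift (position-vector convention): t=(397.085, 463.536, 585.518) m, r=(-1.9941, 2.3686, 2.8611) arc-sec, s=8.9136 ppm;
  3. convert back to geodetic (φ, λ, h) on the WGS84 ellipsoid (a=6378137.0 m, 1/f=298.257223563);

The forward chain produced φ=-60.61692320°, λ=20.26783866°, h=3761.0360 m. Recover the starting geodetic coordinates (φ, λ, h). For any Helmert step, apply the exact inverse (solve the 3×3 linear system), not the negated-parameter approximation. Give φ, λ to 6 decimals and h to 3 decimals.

φ=-60.623563°, λ=20.262132°, h=3771.057 m

start: φ=-60.616923°, λ=20.267839°, h=3761.036 m
→ ECEF (a=6378137.000, f=1/298.257223563): X=2944868.2938, Y=1087461.0430, Z=-5537801.2280
→ Helmert⁻¹: X=2944523.6389, Y=1087000.5169, Z=-5538293.0579
→ geod (Bowring, a=6378388.000): φ=-60.62356300°, λ=20.26213200°, h=3771.0570 m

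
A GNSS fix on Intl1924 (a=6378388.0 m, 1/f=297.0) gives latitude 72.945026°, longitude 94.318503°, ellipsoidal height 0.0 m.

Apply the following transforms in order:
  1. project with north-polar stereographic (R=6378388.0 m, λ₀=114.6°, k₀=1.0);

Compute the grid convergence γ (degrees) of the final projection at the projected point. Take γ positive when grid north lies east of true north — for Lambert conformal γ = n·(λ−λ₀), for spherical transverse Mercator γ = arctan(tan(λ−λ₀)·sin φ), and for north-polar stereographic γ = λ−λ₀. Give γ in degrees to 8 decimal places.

start: φ=72.945026°, λ=94.318503°, h=0.000 m
→ into stereo (λ₀=114.6°): φ=72.94502600°, λ−λ₀=-20.28149700°
convergence γ = -20.28149700°

-20.28149700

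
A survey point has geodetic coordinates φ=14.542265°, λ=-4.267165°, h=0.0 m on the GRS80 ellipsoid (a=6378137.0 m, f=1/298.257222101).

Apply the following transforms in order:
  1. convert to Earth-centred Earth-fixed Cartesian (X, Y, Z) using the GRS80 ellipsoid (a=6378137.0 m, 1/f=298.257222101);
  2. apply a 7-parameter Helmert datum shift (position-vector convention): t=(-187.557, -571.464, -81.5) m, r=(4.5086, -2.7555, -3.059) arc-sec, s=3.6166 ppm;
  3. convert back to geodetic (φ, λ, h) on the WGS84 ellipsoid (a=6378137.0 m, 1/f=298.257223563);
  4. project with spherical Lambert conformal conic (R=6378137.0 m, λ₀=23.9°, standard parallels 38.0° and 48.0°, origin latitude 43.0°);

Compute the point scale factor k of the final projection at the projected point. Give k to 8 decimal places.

1.11560472

start: φ=14.542265°, λ=-4.267165°, h=0.000 m
→ ECEF (a=6378137.000, f=1/298.257222101): X=6157984.1238, Y=-459472.3426, Z=1591127.2728
→ Helmert 7p (PV): X=6157790.7676, Y=-460171.5738, Z=1591123.7490
→ geod (Bowring, a=6378137.000): φ=14.54255360°, λ=-4.27376848°, h=-137.1268 m
→ into lcc (λ₀=23.9°): φ=14.54255360°, λ−λ₀=-28.17376848°
scale k = 1.11560472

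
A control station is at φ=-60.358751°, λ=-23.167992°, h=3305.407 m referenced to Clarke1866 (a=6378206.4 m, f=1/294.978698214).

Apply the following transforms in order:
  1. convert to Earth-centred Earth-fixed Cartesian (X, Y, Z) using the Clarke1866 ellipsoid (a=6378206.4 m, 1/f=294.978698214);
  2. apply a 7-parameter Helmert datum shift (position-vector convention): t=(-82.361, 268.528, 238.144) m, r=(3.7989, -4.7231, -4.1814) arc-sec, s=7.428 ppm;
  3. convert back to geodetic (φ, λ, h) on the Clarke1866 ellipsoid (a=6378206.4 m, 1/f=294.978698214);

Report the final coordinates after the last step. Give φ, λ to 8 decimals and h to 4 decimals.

φ=-60.35831886°, λ=-23.16267549°, h=3055.7598 m

start: φ=-60.358751°, λ=-23.167992°, h=3305.407 m
→ ECEF (a=6378206.400, f=1/294.978698214): X=2909010.3672, Y=-1244880.2631, Z=-5523029.5860
→ Helmert 7p (PV): X=2909050.8465, Y=-1244578.2323, Z=-5522788.7832
→ geod (Bowring, a=6378206.400): φ=-60.35831886°, λ=-23.16267549°, h=3055.7598 m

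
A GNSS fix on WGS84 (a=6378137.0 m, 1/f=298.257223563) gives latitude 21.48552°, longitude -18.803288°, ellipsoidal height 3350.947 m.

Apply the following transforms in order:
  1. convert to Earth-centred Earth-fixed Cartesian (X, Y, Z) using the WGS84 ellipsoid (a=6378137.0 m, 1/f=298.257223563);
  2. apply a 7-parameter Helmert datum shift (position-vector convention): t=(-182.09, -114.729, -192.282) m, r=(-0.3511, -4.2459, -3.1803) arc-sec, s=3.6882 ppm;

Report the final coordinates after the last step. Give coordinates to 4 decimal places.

start: φ=21.485520°, λ=-18.803288°, h=3350.947 m
→ ECEF (a=6378137.000, f=1/298.257223563): X=5623655.1843, Y=-1914808.5146, Z=2322726.4964
→ Helmert 7p (PV): X=5623416.4990, Y=-1915013.0609, Z=2322661.8022

X=5623416.4990 m, Y=-1915013.0609 m, Z=2322661.8022 m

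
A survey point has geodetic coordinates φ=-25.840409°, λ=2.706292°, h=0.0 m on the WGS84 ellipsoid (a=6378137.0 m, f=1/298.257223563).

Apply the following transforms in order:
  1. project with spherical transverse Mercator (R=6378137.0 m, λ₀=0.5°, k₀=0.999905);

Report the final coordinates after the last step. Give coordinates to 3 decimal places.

E=221058.690 m, N=-2878123.616 m

start: φ=-25.840409°, λ=2.706292°, h=0.000 m
→ tm (R=6378137.0, λ₀=0.5°): E=221058.6898, N=-2878123.6165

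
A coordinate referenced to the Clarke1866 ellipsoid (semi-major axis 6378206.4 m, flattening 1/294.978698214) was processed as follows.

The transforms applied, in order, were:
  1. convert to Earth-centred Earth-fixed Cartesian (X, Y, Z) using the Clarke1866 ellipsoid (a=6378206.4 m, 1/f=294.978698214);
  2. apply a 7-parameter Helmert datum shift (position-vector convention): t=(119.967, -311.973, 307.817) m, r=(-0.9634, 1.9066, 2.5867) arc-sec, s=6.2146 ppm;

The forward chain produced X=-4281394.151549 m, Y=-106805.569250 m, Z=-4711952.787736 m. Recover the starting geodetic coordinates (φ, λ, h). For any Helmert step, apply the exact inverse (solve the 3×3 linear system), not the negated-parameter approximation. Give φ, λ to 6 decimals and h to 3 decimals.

start: X=-4281394.1515, Y=-106805.5692, Z=-4711952.7877 m
→ Helmert⁻¹: X=-4281445.2877, Y=-106417.2326, Z=-4712271.3925
→ geod (Bowring, a=6378206.400): φ=-47.92731400°, λ=-178.57618100°, h=1362.0240 m

φ=-47.927314°, λ=-178.576181°, h=1362.024 m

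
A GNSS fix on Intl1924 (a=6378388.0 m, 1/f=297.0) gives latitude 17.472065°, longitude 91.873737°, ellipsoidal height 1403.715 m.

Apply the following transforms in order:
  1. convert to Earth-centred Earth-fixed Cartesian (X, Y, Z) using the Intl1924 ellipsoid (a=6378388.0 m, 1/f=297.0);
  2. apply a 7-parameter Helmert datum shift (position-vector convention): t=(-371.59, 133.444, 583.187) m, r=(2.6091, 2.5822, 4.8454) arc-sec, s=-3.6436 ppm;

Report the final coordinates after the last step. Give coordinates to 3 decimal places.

start: φ=17.472065°, λ=91.873737°, h=1403.715 m
→ ECEF (a=6378388.000, f=1/297.0): X=-199036.5790, Y=6084039.6634, Z=1903175.9576
→ Helmert 7p (PV): X=-199526.5389, Y=6084122.1903, Z=1903831.6603

X=-199526.539 m, Y=6084122.190 m, Z=1903831.660 m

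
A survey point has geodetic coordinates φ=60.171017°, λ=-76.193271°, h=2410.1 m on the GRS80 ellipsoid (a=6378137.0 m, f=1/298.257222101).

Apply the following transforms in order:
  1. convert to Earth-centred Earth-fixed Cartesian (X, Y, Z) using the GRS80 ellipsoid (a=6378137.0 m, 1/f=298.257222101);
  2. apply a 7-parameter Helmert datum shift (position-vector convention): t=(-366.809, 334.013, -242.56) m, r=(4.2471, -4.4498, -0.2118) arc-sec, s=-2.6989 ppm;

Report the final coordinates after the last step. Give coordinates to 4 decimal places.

start: φ=60.171017°, λ=-76.193271°, h=2410.100 m
→ ECEF (a=6378137.000, f=1/298.257222101): X=759325.8447, Y=-3089854.5031, Z=5512070.1106
→ Helmert 7p (PV): X=758834.9008, Y=-3089626.4267, Z=5511765.4336

X=758834.9008 m, Y=-3089626.4267 m, Z=5511765.4336 m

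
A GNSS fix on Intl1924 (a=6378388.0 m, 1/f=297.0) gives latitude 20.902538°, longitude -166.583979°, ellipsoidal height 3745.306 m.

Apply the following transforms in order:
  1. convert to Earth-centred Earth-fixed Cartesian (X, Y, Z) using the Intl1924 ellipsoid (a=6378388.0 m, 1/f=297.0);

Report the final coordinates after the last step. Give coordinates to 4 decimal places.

X=-5801898.1941 m, Y=-1383921.6294 m, Z=2262682.7103 m

start: φ=20.902538°, λ=-166.583979°, h=3745.306 m
→ ECEF (a=6378388.000, f=1/297.0): X=-5801898.1941, Y=-1383921.6294, Z=2262682.7103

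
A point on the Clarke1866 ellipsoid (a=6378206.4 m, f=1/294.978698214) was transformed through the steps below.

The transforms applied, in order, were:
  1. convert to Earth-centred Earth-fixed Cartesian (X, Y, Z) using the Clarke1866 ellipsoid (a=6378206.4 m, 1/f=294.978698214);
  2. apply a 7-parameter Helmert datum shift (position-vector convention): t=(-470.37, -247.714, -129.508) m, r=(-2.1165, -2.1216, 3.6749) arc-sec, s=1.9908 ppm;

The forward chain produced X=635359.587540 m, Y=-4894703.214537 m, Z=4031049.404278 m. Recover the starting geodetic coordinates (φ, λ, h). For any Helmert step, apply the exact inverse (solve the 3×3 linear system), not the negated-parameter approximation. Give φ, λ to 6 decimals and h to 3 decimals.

start: X=635359.5875, Y=-4894703.2145, Z=4031049.4043 m
→ Helmert⁻¹: X=635782.9526, Y=-4894498.4476, Z=4031114.1246
→ geod (Bowring, a=6378206.400): φ=39.43054700°, λ=-82.59886500°, h=3086.7020 m

φ=39.430547°, λ=-82.598865°, h=3086.702 m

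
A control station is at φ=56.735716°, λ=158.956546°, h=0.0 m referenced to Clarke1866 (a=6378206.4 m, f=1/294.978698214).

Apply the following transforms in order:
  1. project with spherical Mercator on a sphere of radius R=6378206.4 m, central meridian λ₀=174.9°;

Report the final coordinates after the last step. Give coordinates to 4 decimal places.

start: φ=56.735716°, λ=158.956546°, h=0.000 m
→ merc (R=6378206.4, λ₀=174.9°): E=-1774836.4924, N=7706375.9134

E=-1774836.4924 m, N=7706375.9134 m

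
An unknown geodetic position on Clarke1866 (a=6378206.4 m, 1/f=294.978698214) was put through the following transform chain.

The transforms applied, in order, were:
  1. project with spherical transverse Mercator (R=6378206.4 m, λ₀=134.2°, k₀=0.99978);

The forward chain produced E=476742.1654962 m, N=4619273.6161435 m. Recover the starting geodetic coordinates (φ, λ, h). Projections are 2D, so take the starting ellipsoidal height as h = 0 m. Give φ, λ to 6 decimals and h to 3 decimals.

φ=41.363117°, λ=139.906126°, h=0.000 m

start: E=476742.1655, N=4619273.6161 m
→ tm⁻¹: φ=41.36311700°, λ=139.90612600°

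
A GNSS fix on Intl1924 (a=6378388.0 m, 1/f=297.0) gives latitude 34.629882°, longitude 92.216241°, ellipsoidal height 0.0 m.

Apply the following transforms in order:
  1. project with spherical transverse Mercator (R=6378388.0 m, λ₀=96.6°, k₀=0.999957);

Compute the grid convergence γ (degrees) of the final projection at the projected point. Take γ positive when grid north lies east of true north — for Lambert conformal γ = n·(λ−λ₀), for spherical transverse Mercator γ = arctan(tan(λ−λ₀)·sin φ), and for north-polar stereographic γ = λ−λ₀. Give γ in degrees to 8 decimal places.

start: φ=34.629882°, λ=92.216241°, h=0.000 m
→ into tm (λ₀=96.6°): φ=34.62988200°, λ−λ₀=-4.38375900°
convergence γ = -2.49446696°

-2.49446696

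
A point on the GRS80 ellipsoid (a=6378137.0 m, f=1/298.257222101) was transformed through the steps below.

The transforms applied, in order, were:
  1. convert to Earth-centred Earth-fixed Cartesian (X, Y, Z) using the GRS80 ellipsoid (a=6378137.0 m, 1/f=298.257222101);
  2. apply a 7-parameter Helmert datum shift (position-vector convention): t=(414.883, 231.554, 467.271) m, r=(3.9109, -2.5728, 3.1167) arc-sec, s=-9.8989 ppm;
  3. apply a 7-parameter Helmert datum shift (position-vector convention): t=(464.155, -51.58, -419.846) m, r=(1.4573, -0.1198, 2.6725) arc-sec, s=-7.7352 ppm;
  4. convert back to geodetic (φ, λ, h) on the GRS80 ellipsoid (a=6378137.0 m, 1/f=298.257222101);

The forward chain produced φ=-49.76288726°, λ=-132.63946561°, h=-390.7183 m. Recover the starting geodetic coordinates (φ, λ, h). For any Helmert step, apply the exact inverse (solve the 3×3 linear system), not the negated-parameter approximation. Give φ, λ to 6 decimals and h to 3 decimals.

start: φ=-49.762887°, λ=-132.639466°, h=-390.718 m
→ ECEF (a=6378137.000, f=1/298.257222101): X=-2796087.1072, Y=-3036521.3607, Z=-4845496.5948
→ Helmert⁻¹: X=-2796615.0511, Y=-3036491.2653, Z=-4845091.1491
→ Helmert⁻¹: X=-2797163.9480, Y=-3036802.4879, Z=-4845513.9169
→ geod (Bowring, a=6378137.000): φ=-49.75656200°, λ=-132.64781600°, h=227.3380 m

φ=-49.756562°, λ=-132.647816°, h=227.338 m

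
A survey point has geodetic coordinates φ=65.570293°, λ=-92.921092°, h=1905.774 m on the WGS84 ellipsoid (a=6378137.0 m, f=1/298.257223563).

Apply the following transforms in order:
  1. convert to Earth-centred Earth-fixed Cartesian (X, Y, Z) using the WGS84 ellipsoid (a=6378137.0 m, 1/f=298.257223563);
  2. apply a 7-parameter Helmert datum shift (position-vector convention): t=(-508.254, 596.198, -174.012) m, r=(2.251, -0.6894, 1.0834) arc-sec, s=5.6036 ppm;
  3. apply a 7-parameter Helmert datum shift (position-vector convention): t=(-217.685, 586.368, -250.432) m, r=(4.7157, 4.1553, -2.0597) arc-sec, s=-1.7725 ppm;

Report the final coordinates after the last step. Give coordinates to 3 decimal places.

X=-135482.737 m, Y=-2641570.151 m, Z=5785541.059 m

start: φ=65.570293°, λ=-92.921092°, h=1905.774 m
→ ECEF (a=6378137.000, f=1/298.257223563): X=-134840.9995, Y=-2642547.8137, Z=5786030.3016
→ Helmert 7p (PV): X=-135355.4679, Y=-2642030.2759, Z=5785859.4228
→ Helmert 7p (PV): X=-135482.7368, Y=-2641570.1515, Z=5785541.0592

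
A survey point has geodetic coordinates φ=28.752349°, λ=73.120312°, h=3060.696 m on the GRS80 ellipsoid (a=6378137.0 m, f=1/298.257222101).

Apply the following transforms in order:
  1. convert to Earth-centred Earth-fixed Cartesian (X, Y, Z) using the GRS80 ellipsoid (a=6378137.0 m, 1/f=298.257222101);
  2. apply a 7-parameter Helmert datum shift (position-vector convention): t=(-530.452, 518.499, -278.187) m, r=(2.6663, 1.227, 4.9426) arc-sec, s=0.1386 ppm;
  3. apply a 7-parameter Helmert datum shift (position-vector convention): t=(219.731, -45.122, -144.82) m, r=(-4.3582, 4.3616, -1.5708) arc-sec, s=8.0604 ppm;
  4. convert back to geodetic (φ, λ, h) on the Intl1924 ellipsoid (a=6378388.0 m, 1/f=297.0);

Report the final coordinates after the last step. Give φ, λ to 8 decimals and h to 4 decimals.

φ=28.74721946°, λ=73.12496249°, h=2997.3805 m

start: φ=28.752349°, λ=73.120312°, h=3060.696 m
→ ECEF (a=6378137.000, f=1/298.257222101): X=1625677.4559, Y=5357562.2643, Z=3051338.1529
→ Helmert 7p (PV): X=1625037.0006, Y=5358081.0176, Z=3051119.9732
→ Helmert 7p (PV): X=1625375.1530, Y=5358131.1765, Z=3050852.1711
→ geod (Bowring, a=6378388.000): φ=28.74721946°, λ=73.12496249°, h=2997.3805 m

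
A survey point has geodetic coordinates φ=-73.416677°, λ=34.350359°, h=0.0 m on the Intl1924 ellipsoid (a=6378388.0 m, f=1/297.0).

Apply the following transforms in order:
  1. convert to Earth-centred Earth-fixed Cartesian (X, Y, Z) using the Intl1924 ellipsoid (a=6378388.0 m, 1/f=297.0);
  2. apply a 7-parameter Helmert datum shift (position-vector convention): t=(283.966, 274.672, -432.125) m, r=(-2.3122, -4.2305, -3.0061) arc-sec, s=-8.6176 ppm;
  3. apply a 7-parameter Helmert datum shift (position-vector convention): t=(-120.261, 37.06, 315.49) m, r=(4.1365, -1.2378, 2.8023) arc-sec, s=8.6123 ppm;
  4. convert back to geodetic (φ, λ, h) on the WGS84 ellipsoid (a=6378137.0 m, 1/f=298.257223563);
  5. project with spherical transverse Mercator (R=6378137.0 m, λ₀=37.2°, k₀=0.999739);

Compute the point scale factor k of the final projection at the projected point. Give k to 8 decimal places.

0.99983945

start: φ=-73.416677°, λ=34.350359°, h=0.000 m
→ ECEF (a=6378388.000, f=1/297.0): X=1507632.1067, Y=1030379.7787, Z=-6090821.7917
→ Helmert 7p (PV): X=1508043.0191, Y=1030555.3226, Z=-6091182.0574
→ Helmert 7p (PV): X=1507958.2983, Y=1030743.9020, Z=-6090889.3093
→ geod (Bowring, a=6378137.000): φ=-73.41232362°, λ=34.35401546°, h=367.3279 m
→ into tm (λ₀=37.2°): φ=-73.41232362°, λ−λ₀=-2.84598454°
scale k = 0.99983945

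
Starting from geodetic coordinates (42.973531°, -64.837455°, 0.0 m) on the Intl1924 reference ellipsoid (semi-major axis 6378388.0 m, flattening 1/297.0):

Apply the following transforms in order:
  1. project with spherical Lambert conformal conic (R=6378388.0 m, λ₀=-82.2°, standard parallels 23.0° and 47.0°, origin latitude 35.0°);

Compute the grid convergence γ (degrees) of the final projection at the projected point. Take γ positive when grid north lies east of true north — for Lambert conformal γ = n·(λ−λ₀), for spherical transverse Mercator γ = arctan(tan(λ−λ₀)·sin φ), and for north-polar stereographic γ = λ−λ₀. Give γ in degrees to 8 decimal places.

start: φ=42.973531°, λ=-64.837455°, h=0.000 m
→ into lcc (λ₀=-82.2°): φ=42.97353100°, λ−λ₀=17.36254500°
convergence γ = 10.03324032°

10.03324032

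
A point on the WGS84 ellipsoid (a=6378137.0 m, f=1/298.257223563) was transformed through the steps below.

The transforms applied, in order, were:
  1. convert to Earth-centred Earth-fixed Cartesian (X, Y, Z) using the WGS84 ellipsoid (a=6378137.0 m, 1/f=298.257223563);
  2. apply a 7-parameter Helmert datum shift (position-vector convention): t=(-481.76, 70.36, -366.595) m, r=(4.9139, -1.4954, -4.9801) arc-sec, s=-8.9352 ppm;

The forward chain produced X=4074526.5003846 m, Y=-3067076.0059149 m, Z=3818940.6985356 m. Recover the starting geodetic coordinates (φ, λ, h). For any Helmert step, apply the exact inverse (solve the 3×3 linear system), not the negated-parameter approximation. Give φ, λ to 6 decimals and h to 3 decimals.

φ=37.012586°, λ=-36.965381°, h=1455.781 m

start: X=4074526.5004, Y=-3067076.0059, Z=3818940.6985 m
→ Helmert⁻¹: X=4075146.4118, Y=-3066984.3904, Z=3819384.9413
→ geod (Bowring, a=6378137.000): φ=37.01258600°, λ=-36.96538100°, h=1455.7810 m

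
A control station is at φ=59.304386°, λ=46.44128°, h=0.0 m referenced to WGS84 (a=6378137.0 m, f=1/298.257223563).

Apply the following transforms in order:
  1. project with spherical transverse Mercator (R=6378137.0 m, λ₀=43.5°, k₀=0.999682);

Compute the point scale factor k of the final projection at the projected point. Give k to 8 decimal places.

1.00002513

start: φ=59.304386°, λ=46.441280°, h=0.000 m
→ into tm (λ₀=43.5°): φ=59.30438600°, λ−λ₀=2.94128000°
scale k = 1.00002513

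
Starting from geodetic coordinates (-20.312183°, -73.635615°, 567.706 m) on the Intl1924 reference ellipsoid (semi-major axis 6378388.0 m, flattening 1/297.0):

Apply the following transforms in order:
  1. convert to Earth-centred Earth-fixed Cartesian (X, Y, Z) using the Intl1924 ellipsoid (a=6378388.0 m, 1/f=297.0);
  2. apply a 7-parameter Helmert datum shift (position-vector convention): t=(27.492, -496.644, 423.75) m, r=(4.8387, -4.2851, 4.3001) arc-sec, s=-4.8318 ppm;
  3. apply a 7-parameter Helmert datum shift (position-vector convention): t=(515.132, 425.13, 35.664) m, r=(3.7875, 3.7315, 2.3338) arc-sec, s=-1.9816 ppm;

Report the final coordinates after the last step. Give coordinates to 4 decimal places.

start: φ=-20.312183°, λ=-73.635615°, h=567.706 m
→ ECEF (a=6378388.000, f=1/297.0): X=1686161.4516, Y=-5742260.9802, Z=-2200365.5149
→ Helmert 7p (PV): X=1686346.2193, Y=-5742643.1093, Z=-2200030.8090
→ Helmert 7p (PV): X=1686883.1848, Y=-5742147.1218, Z=-2200126.7408

X=1686883.1848 m, Y=-5742147.1218 m, Z=-2200126.7408 m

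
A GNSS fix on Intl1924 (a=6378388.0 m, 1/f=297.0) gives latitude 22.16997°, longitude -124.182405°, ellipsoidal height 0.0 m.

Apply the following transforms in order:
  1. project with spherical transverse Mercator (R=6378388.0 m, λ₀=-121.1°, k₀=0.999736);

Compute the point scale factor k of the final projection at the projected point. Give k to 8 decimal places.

1.00097784

start: φ=22.169970°, λ=-124.182405°, h=0.000 m
→ into tm (λ₀=-121.1°): φ=22.16997000°, λ−λ₀=-3.08240500°
scale k = 1.00097784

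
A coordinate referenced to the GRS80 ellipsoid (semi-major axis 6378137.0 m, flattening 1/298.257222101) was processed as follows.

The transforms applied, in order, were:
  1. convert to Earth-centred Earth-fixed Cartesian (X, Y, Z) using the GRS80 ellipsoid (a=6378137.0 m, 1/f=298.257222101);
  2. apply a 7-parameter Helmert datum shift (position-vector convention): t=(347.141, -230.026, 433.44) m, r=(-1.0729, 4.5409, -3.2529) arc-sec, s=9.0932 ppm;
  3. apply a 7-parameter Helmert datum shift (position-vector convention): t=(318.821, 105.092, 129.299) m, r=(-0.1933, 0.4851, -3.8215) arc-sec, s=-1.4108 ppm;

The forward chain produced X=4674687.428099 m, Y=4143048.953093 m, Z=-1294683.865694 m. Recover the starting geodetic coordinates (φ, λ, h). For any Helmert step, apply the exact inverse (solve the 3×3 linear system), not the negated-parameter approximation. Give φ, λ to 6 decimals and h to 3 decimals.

φ=-11.790969°, λ=41.556440°, h=1573.522 m

start: X=4674687.4281, Y=4143048.9531, Z=-1294683.8657 m
→ Helmert⁻¹: X=4674301.4882, Y=4143037.5209, Z=-1294800.1156
→ Helmert⁻¹: X=4673875.0157, Y=4143310.3176, Z=-1295097.3313
→ geod (Bowring, a=6378137.000): φ=-11.79096900°, λ=41.55644000°, h=1573.5220 m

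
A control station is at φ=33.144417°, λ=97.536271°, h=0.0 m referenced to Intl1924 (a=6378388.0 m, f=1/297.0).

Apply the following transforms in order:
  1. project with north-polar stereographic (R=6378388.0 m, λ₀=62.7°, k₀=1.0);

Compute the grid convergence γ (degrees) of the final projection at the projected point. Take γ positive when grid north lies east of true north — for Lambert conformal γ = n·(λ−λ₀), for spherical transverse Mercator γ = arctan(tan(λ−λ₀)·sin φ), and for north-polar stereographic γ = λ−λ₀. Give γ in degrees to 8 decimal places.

34.83627100

start: φ=33.144417°, λ=97.536271°, h=0.000 m
→ into stereo (λ₀=62.7°): φ=33.14441700°, λ−λ₀=34.83627100°
convergence γ = 34.83627100°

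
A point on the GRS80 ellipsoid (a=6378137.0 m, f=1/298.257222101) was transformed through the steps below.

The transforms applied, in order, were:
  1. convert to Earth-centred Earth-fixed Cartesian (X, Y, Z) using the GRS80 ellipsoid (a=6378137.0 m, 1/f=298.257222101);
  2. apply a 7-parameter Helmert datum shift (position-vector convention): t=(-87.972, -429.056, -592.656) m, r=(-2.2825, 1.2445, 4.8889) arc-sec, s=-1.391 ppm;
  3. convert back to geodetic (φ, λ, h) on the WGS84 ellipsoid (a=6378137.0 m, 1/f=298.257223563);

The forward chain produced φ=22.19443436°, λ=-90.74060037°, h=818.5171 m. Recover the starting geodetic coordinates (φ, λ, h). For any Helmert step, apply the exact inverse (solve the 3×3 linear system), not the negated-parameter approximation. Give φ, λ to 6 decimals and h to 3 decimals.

start: φ=22.194434°, λ=-90.740600°, h=818.517 m
→ ECEF (a=6378137.000, f=1/298.257223563): X=-76378.9666, Y=-5908650.4274, Z=2394670.6601
→ Helmert⁻¹: X=-76445.5899, Y=-5908254.2828, Z=2395200.8067
→ geod (Bowring, a=6378137.000): φ=22.20021500°, λ=-90.74129600°, h=652.8480 m

φ=22.200215°, λ=-90.741296°, h=652.848 m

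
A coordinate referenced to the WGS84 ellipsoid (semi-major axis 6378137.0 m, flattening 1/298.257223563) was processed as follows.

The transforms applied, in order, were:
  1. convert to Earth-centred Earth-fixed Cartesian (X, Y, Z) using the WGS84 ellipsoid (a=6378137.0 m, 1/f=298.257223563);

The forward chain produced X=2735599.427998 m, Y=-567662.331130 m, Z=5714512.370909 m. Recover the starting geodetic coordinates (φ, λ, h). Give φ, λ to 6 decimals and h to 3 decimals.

start: X=2735599.4280, Y=-567662.3311, Z=5714512.3709 m
→ geod (Bowring, a=6378137.000): φ=64.09711900°, λ=-11.72303200°, h=66.2540 m

φ=64.097119°, λ=-11.723032°, h=66.254 m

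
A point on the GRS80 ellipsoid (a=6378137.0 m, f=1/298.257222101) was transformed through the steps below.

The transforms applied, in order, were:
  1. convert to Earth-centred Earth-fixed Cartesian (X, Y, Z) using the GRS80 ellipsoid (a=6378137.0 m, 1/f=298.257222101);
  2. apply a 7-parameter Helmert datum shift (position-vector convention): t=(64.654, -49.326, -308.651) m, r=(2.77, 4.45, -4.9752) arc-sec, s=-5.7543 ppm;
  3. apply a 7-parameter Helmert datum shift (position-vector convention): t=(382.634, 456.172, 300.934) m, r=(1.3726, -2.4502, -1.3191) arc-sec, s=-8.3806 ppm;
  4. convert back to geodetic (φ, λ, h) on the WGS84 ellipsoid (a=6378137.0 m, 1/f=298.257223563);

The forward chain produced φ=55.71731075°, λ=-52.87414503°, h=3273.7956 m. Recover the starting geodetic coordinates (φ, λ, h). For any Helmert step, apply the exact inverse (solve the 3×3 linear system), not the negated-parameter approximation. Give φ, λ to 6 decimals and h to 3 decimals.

φ=55.718193°, λ=-52.881607°, h=3401.277 m

start: φ=55.717311°, λ=-52.874145°, h=3273.796 m
→ ECEF (a=6378137.000, f=1/298.257223563): X=2174495.8709, Y=-2872503.7545, Z=5249482.7046
→ Helmert⁻¹: X=2174212.1853, Y=-2872935.1681, Z=5249219.0531
→ Helmert⁻¹: X=2174116.0779, Y=-2872779.4337, Z=5249643.3960
→ geod (Bowring, a=6378137.000): φ=55.71819300°, λ=-52.88160700°, h=3401.2770 m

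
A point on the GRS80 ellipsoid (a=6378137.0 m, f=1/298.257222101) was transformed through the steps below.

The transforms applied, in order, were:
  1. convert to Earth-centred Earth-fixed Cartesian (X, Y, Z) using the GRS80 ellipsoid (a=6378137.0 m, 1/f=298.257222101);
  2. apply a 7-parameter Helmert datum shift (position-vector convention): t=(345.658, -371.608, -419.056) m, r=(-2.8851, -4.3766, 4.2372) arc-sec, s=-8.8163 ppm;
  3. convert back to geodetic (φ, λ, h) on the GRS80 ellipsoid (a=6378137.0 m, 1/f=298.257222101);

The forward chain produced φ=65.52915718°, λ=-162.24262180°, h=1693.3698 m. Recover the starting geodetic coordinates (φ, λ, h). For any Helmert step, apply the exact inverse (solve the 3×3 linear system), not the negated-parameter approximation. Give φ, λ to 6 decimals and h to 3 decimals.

start: φ=65.529157°, λ=-162.242622°, h=1693.370 m
→ ECEF (a=6378137.000, f=1/298.257222101): X=-2523815.7113, Y=-808238.0965, Z=5783937.9695
→ Helmert⁻¹: X=-2524077.4831, Y=-807902.6692, Z=5784450.2789
→ geod (Bowring, a=6378137.000): φ=65.52986000°, λ=-162.25125400°, h=2220.5640 m

φ=65.529860°, λ=-162.251254°, h=2220.564 m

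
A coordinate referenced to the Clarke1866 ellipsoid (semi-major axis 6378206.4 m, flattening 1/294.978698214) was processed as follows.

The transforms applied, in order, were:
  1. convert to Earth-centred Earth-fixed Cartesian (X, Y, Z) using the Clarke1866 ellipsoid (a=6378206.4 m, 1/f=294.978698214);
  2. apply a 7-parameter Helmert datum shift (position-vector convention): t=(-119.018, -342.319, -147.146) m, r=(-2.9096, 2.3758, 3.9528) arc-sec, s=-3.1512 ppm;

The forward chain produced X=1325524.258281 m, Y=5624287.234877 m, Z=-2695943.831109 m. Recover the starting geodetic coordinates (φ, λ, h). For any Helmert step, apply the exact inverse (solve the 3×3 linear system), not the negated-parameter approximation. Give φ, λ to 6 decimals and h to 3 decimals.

start: X=1325524.2583, Y=5624287.2349, Z=-2695943.8311 m
→ Helmert⁻¹: X=1325786.2928, Y=5624659.8973, Z=-2695710.5672
→ geod (Bowring, a=6378206.400): φ=-25.15760100°, λ=76.73692600°, h=2300.4610 m

φ=-25.157601°, λ=76.736926°, h=2300.461 m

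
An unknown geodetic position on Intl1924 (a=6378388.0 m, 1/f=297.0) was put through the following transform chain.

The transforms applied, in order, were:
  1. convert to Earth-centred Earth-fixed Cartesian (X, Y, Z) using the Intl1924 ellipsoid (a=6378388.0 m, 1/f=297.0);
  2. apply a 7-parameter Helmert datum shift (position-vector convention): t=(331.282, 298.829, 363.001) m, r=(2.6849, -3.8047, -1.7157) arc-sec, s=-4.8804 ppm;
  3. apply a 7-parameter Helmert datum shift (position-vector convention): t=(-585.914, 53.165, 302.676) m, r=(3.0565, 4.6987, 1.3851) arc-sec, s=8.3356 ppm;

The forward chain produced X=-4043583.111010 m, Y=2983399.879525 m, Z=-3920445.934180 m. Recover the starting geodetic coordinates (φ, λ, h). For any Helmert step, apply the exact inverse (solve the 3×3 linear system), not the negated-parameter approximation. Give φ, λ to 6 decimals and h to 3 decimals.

start: X=-4043583.1110, Y=2983399.8795, Z=-3920445.9342 m
→ Helmert⁻¹: X=-4042854.1464, Y=2983290.8947, Z=-3920852.2320
→ Helmert⁻¹: X=-4043302.3020, Y=2982921.9506, Z=-3921198.6166
→ geod (Bowring, a=6378388.000): φ=-38.15625600°, λ=143.58217200°, h=3298.8740 m

φ=-38.156256°, λ=143.582172°, h=3298.874 m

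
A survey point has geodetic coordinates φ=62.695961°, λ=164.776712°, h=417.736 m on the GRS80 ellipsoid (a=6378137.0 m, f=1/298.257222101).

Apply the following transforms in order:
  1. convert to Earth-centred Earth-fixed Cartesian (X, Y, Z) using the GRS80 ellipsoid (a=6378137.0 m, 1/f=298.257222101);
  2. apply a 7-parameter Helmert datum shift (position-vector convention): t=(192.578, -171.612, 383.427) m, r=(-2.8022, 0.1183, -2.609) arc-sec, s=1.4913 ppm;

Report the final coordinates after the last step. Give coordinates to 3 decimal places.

X=-2830539.244 m, Y=770272.854 m, Z=5645267.472 m

start: φ=62.695961°, λ=164.776712°, h=417.736 m
→ ECEF (a=6378137.000, f=1/298.257222101): X=-2830740.5814, Y=770330.8231, Z=5644884.4684
→ Helmert 7p (PV): X=-2830539.2436, Y=770272.8538, Z=5645267.4719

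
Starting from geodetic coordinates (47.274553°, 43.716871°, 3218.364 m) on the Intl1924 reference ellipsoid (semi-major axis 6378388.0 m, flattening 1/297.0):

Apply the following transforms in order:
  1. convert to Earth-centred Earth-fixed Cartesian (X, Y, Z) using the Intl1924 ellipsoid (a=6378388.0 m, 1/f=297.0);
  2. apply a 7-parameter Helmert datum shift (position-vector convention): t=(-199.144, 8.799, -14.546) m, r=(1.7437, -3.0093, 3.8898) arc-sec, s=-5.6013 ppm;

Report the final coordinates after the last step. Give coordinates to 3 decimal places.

X=3134792.336 m, Y=2997777.155 m, Z=4665008.944 m

start: φ=47.274553°, λ=43.716871°, h=3218.364 m
→ ECEF (a=6378388.000, f=1/297.0): X=3135133.6327, Y=2997765.4606, Z=4664978.5381
→ Helmert 7p (PV): X=3134792.3362, Y=2997777.1550, Z=4665008.9440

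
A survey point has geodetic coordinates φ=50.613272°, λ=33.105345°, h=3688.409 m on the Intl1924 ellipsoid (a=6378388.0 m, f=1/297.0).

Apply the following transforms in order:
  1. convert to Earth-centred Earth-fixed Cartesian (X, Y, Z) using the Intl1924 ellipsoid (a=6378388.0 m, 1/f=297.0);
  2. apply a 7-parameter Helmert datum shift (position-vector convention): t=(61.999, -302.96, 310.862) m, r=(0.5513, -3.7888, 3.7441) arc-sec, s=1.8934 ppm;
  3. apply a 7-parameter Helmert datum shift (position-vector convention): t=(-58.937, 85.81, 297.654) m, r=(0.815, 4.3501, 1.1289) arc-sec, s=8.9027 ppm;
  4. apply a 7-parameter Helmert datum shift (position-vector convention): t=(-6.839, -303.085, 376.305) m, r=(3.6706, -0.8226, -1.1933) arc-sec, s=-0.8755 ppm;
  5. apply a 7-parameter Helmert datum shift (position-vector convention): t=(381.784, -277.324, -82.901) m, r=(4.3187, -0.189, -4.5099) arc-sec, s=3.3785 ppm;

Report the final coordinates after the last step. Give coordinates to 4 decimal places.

X=3399599.6620 m, Y=2215343.8336 m, Z=4910378.5670 m

start: φ=50.613272°, λ=33.105345°, h=3688.409 m
→ ECEF (a=6378388.000, f=1/297.0): X=3399178.2529, Y=2216348.3117, Z=4909303.4172
→ Helmert 7p (PV): X=3399116.2796, Y=2216098.1283, Z=4909691.9366
→ Helmert 7p (PV): X=3399179.0207, Y=2216202.8718, Z=4909970.3689
→ Helmert 7p (PV): X=3399162.4458, Y=2215790.8056, Z=4910395.3700
→ Helmert 7p (PV): X=3399599.6620, Y=2215343.8336, Z=4910378.5670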